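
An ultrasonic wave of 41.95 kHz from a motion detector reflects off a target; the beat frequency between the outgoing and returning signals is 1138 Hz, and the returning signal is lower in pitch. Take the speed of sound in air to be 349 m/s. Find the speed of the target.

Double Doppler shift off a moving reflector: f₂ = f₀ · (v + u)/(v − u) (u > 0 toward emitter).
Returning signal is lower, so f₂ = f₀ − Δf = 41950 − 1138 = 40812 Hz.
Rearranging, u = v · (f₂ − f₀)/(f₂ + f₀) = 349 × -1138/82762 ≈ -4.8 m/s.
So the target is moving at 4.8 m/s away from the emitter.

4.8 m/s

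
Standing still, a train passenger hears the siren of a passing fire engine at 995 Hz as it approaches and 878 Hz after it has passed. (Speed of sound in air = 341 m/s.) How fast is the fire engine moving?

21.3 m/s

f₁/f₂ = (v + v_s)/(v − v_s), so v_s = v · (f₁ − f₂)/(f₁ + f₂).
v_s = 341 × (995 − 878)/(995 + 878) = 341 × 117/1873 ≈ 21.3 m/s.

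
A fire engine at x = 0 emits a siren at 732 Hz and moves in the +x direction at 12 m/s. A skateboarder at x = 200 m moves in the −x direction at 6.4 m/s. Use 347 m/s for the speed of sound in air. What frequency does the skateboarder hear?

The observer lies on the +x side, so the source is heading toward the observer and the observer is heading toward the source.
Both move, so f' = f · (v + v_o)/(v − v_s).
f' = 732 × (347 + 6.4)/(347 − 12) = 732 × 353.4/335 ≈ 772 Hz.

772 Hz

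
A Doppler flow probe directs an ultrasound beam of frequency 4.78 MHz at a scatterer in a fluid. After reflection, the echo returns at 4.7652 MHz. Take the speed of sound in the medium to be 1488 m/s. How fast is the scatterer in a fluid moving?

Double Doppler shift off a moving reflector: f₂ = f₀ · (v + u)/(v − u) (u > 0 toward emitter).
Rearranging, u = v · (f₂ − f₀)/(f₂ + f₀) = 1488 × -0.0148/9.5452 ≈ -2.31 m/s.
So the scatterer in a fluid is moving at 2.31 m/s away from the emitter.

2.31 m/s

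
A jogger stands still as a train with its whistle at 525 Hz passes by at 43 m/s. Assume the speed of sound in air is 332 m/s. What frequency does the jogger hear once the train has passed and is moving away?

Receding: f₂ = f · v/(v + v_s) = 525 × 332/375 ≈ 465 Hz.

465 Hz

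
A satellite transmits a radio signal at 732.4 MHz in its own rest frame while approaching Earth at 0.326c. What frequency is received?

1027.3 MHz

Relativistic Doppler for frequency: f' = f₀ · √((1 + β)/(1 − β)).
f' = 732.4 × √(1.3260/0.6740) = 732.4 × 1.40263 ≈ 1027.3 MHz.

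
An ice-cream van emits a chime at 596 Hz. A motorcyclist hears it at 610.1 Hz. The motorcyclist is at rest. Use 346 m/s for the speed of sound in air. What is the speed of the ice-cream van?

8.0 m/s

f' > f, so the ice-cream van is approaching.
f' = f · v/(v − v_s) ⇒ v_s = v · |1 − f/f'|.
v_s = 346 × |1 − 596/610.1| = 346 × 0.02311 ≈ 8.0 m/s.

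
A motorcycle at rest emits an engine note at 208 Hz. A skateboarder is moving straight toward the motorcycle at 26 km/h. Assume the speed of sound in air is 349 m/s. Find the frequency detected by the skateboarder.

26 km/h = 7.222 m/s.
Moving observer, stationary source: f' = f · (v + v_o)/v.
f' = 208 × (349 + 7.222)/349 = 208 × 356.22/349 ≈ 212 Hz.

212 Hz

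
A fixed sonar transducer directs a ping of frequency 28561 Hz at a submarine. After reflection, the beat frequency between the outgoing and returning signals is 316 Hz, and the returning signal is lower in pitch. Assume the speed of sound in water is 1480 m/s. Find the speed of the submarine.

Double Doppler shift off a moving reflector: f₂ = f₀ · (v + u)/(v − u) (u > 0 toward emitter).
Returning signal is lower, so f₂ = f₀ − Δf = 28561 − 316 = 28245 Hz.
Rearranging, u = v · (f₂ − f₀)/(f₂ + f₀) = 1480 × -316/56806 ≈ -8.2 m/s.
So the submarine is moving at 8.2 m/s away from the emitter.

8.2 m/s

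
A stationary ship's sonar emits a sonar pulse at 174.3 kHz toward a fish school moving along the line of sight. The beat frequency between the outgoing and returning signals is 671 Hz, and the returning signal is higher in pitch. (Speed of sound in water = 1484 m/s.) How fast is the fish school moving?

Double Doppler shift off a moving reflector: f₂ = f₀ · (v + u)/(v − u) (u > 0 toward emitter).
Returning signal is higher, so f₂ = f₀ + Δf = 174300 + 671 = 174971 Hz.
Rearranging, u = v · (f₂ − f₀)/(f₂ + f₀) = 1484 × 671/349271 ≈ 2.85 m/s.
So the fish school is moving at 2.85 m/s toward the emitter.

2.85 m/s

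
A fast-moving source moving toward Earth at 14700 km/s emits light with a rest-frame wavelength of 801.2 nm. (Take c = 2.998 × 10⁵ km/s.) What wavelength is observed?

β = v/c = 14700/299800 = 0.0490.
Relativistic Doppler for wavelength: λ' = λ₀ · √((1 − β)/(1 + β)).
λ' = 801.2 × √(0.9510/1.0490) = 801.2 × 0.95211 ≈ 762.8 nm.

762.8 nm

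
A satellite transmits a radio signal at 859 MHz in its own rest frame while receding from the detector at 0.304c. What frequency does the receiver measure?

627.6 MHz

Relativistic Doppler for frequency: f' = f₀ · √((1 − β)/(1 + β)).
f' = 859 × √(0.6960/1.3040) = 859 × 0.73058 ≈ 627.6 MHz.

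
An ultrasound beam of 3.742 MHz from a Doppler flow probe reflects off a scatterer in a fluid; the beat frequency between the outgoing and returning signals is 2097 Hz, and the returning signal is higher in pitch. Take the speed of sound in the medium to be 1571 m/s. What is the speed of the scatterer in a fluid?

Double Doppler shift off a moving reflector: f₂ = f₀ · (v + u)/(v − u) (u > 0 toward emitter).
Returning signal is higher, so f₂ = f₀ + Δf = 3742000 + 2097 = 3744097 Hz.
Rearranging, u = v · (f₂ − f₀)/(f₂ + f₀) = 1571 × 2097/7486097 ≈ 0.44 m/s.
So the scatterer in a fluid is moving at 0.44 m/s toward the emitter.

0.44 m/s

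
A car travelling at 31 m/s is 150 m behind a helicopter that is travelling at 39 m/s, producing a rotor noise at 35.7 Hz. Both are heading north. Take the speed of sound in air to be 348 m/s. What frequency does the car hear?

35.0 Hz

The car is behind, so the helicopter is moving away from it while the car is moving toward the helicopter.
General Doppler shift: f' = f · (v + v_o)/(v + v_s).
f' = 35.7 × (348 + 31)/(348 + 39) = 35.7 × 379/387 ≈ 35.0 Hz.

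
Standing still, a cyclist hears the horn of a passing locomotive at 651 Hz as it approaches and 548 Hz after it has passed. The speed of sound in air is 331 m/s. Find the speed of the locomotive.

f₁/f₂ = (v + v_s)/(v − v_s), so v_s = v · (f₁ − f₂)/(f₁ + f₂).
v_s = 331 × (651 − 548)/(651 + 548) = 331 × 103/1199 ≈ 28 m/s.

28 m/s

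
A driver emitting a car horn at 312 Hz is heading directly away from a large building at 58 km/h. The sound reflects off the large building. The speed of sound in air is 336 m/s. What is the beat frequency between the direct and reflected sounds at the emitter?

58 km/h = 16.11 m/s.
The large building receives the sound from a moving source: f₁ = f₀ · v/(v + v_e) = 312 × 336/352.11 ≈ 297.7 Hz.
On the return leg the driver is a moving observer: f₂ = f₁ · (v − v_e)/v = 297.7 × 319.89/336 ≈ 283.4 Hz.
Beat against the emitted tone: |f₂ − f₀| = 2v_e·f₀/(v + v_e) = 2 × 16.11 × 312/352.11 ≈ 28.6 Hz.

28.6 Hz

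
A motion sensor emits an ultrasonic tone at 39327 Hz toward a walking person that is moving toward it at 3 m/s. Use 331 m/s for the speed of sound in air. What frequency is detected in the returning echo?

40046 Hz

The walking person first receives the wave as a moving observer: f₁ = f₀ · (v + u)/v = 39327 × (331 + 3)/331 ≈ 39683 Hz.
The reflection then acts as a moving source: f₂ = f₁ · v/(v − u) ≈ 40046 Hz.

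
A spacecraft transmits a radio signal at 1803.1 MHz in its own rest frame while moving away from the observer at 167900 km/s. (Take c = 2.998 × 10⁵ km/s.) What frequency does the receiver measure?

957.5 MHz

β = v/c = 167900/299800 = 0.5600.
Relativistic Doppler for frequency: f' = f₀ · √((1 − β)/(1 + β)).
f' = 1803.1 × √(0.4400/1.5600) = 1803.1 × 0.53105 ≈ 957.5 MHz.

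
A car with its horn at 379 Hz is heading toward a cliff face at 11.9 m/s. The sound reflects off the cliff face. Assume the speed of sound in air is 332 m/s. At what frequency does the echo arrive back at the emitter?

The cliff face receives the sound from a moving source: f₁ = f₀ · v/(v − v_e) = 379 × 332/320.1 ≈ 393 Hz.
On the return leg the car is a moving observer: f₂ = f₁ · (v + v_e)/v = 393 × 343.9/332 ≈ 407 Hz.
Equivalently f₂ = f₀ · (v + v_e)/(v − v_e).

407 Hz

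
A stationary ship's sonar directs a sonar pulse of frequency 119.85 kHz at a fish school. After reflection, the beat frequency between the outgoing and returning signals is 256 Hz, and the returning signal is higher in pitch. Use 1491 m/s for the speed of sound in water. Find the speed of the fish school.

1.59 m/s

Double Doppler shift off a moving reflector: f₂ = f₀ · (v + u)/(v − u) (u > 0 toward emitter).
Returning signal is higher, so f₂ = f₀ + Δf = 119850 + 256 = 120106 Hz.
Rearranging, u = v · (f₂ − f₀)/(f₂ + f₀) = 1491 × 256/239956 ≈ 1.59 m/s.
So the fish school is moving at 1.59 m/s toward the emitter.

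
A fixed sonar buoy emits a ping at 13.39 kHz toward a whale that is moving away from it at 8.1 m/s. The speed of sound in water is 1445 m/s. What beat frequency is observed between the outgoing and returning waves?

The whale first receives the wave as a moving observer: f₁ = f₀ · (v − u)/v = 13.39 × (1445 − 8.1)/1445 ≈ 13.3149 kHz.
The reflection then acts as a moving source: f₂ = f₁ · v/(v + u) ≈ 13.2407 kHz.
Beat frequency (with f₀ = 13390 Hz): |f₂ − f₀| = 2u·f₀/(v + u) = 2 × 8.1 × 13390/1453.1 ≈ 149 Hz.

149 Hz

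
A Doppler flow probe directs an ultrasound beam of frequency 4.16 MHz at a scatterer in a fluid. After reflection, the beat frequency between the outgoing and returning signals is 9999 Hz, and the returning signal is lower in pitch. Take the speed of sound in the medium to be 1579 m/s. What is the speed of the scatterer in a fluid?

Double Doppler shift off a moving reflector: f₂ = f₀ · (v + u)/(v − u) (u > 0 toward emitter).
Returning signal is lower, so f₂ = f₀ − Δf = 4160000 − 9999 = 4150001 Hz.
Rearranging, u = v · (f₂ − f₀)/(f₂ + f₀) = 1579 × -9999/8310001 ≈ -1.90 m/s.
So the scatterer in a fluid is moving at 1.90 m/s away from the emitter.

1.90 m/s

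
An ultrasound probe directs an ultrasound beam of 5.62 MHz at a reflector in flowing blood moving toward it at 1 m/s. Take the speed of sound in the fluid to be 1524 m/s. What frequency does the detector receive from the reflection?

At the reflector in flowing blood (a moving observer), f₁ = f₀ · (v + u)/v = 5.62 × 1525/1524 ≈ 5.624 MHz.
On reflection it acts as a source moving toward the stationary detector: f₂ = f₁ · v/(v − u) = 5.624 × 1524/1523 ≈ 5.627 MHz.
Equivalently f₂ = f₀ · (v + u)/(v − u).

5.627 MHz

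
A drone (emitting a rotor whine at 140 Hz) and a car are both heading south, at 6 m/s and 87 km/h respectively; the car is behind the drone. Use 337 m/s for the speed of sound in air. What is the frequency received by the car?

147 Hz

87 km/h = 24.17 m/s.
The car is behind, so the drone is moving away from it while the car is moving toward the drone.
Both move, so f' = f · (v + v_o)/(v + v_s).
f' = 140 × (337 + 24.17)/(337 + 6) = 140 × 361.17/343 ≈ 147 Hz.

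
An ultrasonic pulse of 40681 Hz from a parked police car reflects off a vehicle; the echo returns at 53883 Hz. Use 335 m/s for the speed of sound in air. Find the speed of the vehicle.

47 m/s

Double Doppler shift off a moving reflector: f₂ = f₀ · (v + u)/(v − u) (u > 0 toward emitter).
Rearranging, u = v · (f₂ − f₀)/(f₂ + f₀) = 335 × 13202/94564 ≈ 47 m/s.
So the vehicle is moving at 47 m/s toward the emitter.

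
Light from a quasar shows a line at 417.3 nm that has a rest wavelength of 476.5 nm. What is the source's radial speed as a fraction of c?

0.132

λ'/λ₀ = 0.8758 < 1 (blueshift), so the source is approaching.
λ'/λ₀ = √((1 − β)/(1 + β)) for an approaching source ⇒ β = (1 − r²)/(1 + r²) with r = λ'/λ₀.
β = (1 − 0.7670)/(1 + 0.7670) ≈ 0.132.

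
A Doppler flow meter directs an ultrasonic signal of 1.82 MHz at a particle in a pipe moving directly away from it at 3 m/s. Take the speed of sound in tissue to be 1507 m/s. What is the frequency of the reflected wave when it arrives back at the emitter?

1.8128 MHz

The particle in a pipe first receives the wave as a moving observer: f₁ = f₀ · (v − u)/v = 1.82 × (1507 − 3)/1507 ≈ 1.8164 MHz.
The reflection then acts as a moving source: f₂ = f₁ · v/(v + u) ≈ 1.8128 MHz.
Equivalently f₂ = f₀ · (v − u)/(v + u).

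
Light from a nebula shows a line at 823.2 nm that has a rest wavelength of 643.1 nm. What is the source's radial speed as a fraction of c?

λ'/λ₀ = 1.2800 > 1 (redshift), so the source is receding.
λ'/λ₀ = √((1 + β)/(1 − β)) for a receding source ⇒ β = (r² − 1)/(r² + 1) with r = λ'/λ₀.
β = (1.6385 − 1)/(1.6385 + 1) ≈ 0.242.

0.242c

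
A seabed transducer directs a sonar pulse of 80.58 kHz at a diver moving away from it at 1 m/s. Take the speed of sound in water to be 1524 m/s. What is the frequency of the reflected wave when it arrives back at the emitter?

80.5 kHz

The diver first receives the wave as a moving observer: f₁ = f₀ · (v − u)/v = 80.58 × (1524 − 1)/1524 ≈ 80.5 kHz.
The reflection then acts as a moving source: f₂ = f₁ · v/(v + u) ≈ 80.5 kHz.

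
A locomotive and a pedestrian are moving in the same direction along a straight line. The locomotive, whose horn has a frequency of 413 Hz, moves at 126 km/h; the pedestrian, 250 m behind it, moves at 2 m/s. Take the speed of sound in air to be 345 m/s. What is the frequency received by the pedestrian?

126 km/h = 35 m/s.
The pedestrian is behind, so the locomotive is moving away from it while the pedestrian is moving toward the locomotive.
With source receding and observer approaching, f' = f · (v + v_o)/(v + v_s).
f' = 413 × (345 + 2)/(345 + 35) = 413 × 347/380 ≈ 377 Hz.

377 Hz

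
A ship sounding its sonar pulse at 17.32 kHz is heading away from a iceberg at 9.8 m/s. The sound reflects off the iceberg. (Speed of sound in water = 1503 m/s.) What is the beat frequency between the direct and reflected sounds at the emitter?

The iceberg receives the sound from a moving source: f₁ = f₀ · v/(v + v_e) = 17.32 × 1503/1512.8 ≈ 17.208 kHz.
On the return leg the ship is a moving observer: f₂ = f₁ · (v − v_e)/v = 17.208 × 1493.2/1503 ≈ 17.096 kHz.
Beat against the emitted tone (with f₀ = 17320 Hz): |f₂ − f₀| = 2v_e·f₀/(v + v_e) = 2 × 9.8 × 17320/1512.8 ≈ 224 Hz.

224 Hz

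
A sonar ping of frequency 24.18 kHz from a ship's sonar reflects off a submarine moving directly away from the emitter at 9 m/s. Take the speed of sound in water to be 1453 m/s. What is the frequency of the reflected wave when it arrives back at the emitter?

The submarine first receives the wave as a moving observer: f₁ = f₀ · (v − u)/v = 24.18 × (1453 − 9)/1453 ≈ 24.0 kHz.
On reflection it acts as a source moving away from the stationary detector: f₂ = f₁ · v/(v + u) = 24.0 × 1453/1462 ≈ 23.9 kHz.

23.9 kHz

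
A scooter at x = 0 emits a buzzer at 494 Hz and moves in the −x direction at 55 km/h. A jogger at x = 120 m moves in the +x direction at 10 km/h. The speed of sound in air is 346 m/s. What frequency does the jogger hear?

469 Hz

55 km/h = 15.28 m/s; 10 km/h = 2.778 m/s.
The observer lies on the +x side, so the source is heading away from the observer and the observer is heading away from the source.
General Doppler shift: f' = f · (v − v_o)/(v + v_s).
f' = 494 × (346 − 2.778)/(346 + 15.28) = 494 × 343.22/361.28 ≈ 469 Hz.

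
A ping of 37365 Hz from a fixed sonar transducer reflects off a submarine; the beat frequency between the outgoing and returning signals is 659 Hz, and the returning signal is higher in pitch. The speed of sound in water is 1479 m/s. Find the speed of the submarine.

12.9 m/s

Double Doppler shift off a moving reflector: f₂ = f₀ · (v + u)/(v − u) (u > 0 toward emitter).
Returning signal is higher, so f₂ = f₀ + Δf = 37365 + 659 = 38024 Hz.
Rearranging, u = v · (f₂ − f₀)/(f₂ + f₀) = 1479 × 659/75389 ≈ 12.9 m/s.
So the submarine is moving at 12.9 m/s toward the emitter.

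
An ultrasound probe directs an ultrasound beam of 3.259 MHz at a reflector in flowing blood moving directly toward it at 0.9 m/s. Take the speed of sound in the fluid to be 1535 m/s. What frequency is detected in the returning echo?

3.263 MHz

The reflector in flowing blood first receives the wave as a moving observer: f₁ = f₀ · (v + u)/v = 3.259 × (1535 + 0.9)/1535 ≈ 3.261 MHz.
On reflection it acts as a source moving toward the stationary detector: f₂ = f₁ · v/(v − u) = 3.261 × 1535/1534.1 ≈ 3.263 MHz.
Equivalently f₂ = f₀ · (v + u)/(v − u).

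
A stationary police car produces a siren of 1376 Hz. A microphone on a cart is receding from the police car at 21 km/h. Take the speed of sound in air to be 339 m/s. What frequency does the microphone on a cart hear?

1352 Hz

21 km/h = 5.833 m/s.
Only the observer moves, away from the source, so f' = f · (v − v_o)/v.
f' = 1376 × (339 − 5.833)/339 = 1376 × 333.17/339 ≈ 1352 Hz.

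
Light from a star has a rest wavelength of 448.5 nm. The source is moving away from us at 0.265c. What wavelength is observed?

588.4 nm

Relativistic Doppler for wavelength: λ' = λ₀ · √((1 + β)/(1 − β)).
λ' = 448.5 × √(1.2650/0.7350) = 448.5 × 1.31190 ≈ 588.4 nm.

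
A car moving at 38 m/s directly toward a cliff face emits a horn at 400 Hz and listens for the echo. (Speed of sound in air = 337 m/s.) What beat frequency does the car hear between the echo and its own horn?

The cliff face receives the sound from a moving source: f₁ = f₀ · v/(v − v_e) = 400 × 337/299 ≈ 450.8 Hz.
On the return leg the car is a moving observer: f₂ = f₁ · (v + v_e)/v = 450.8 × 375/337 ≈ 501.7 Hz.
Beat against the emitted tone: |f₂ − f₀| = 2v_e·f₀/(v − v_e) = 2 × 38 × 400/299 ≈ 102 Hz.

102 Hz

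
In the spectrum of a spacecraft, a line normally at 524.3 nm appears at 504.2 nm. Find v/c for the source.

λ'/λ₀ = 0.9617 < 1 (blueshift), so the source is approaching.
λ'/λ₀ = √((1 − β)/(1 + β)) for an approaching source ⇒ β = (1 − r²)/(1 + r²) with r = λ'/λ₀.
β = (1 − 0.9248)/(1 + 0.9248) ≈ 0.039.

0.039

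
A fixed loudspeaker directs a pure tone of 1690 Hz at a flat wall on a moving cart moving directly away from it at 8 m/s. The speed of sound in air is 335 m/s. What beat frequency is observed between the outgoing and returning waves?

At the flat wall on a moving cart (a moving observer), f₁ = f₀ · (v − u)/v = 1690 × 327/335 ≈ 1649.6 Hz.
On reflection it acts as a source moving away from the stationary detector: f₂ = f₁ · v/(v + u) = 1649.6 × 335/343 ≈ 1611.2 Hz.
Beat frequency: |f₂ − f₀| = 2u·f₀/(v + u) = 2 × 8 × 1690/343 ≈ 79 Hz.

79 Hz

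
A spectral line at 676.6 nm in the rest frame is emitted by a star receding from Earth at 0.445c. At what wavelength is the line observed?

1091.7 nm

Relativistic Doppler for wavelength: λ' = λ₀ · √((1 + β)/(1 − β)).
λ' = 676.6 × √(1.4450/0.5550) = 676.6 × 1.61357 ≈ 1091.7 nm.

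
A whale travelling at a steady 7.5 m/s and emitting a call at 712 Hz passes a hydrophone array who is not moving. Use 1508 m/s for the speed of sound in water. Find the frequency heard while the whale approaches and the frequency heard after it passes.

716 Hz approaching; 708 Hz receding

Approaching: f₁ = f · v/(v − v_s) = 712 × 1508/1500.5 ≈ 716 Hz.
Receding: f₂ = f · v/(v + v_s) = 712 × 1508/1515.5 ≈ 708 Hz.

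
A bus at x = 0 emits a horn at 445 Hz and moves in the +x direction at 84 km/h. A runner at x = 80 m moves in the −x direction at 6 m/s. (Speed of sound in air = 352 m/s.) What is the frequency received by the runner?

84 km/h = 23.33 m/s.
The observer lies on the +x side, so the source is heading toward the observer and the observer is heading toward the source.
Both move, so f' = f · (v + v_o)/(v − v_s).
f' = 445 × (352 + 6)/(352 − 23.33) = 445 × 358/328.67 ≈ 485 Hz.

485 Hz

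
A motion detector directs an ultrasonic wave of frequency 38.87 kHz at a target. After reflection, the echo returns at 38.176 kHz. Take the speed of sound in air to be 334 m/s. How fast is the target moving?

3.0 m/s

Double Doppler shift off a moving reflector: f₂ = f₀ · (v + u)/(v − u) (u > 0 toward emitter).
Rearranging, u = v · (f₂ − f₀)/(f₂ + f₀) = 334 × -0.694/77.046 ≈ -3.0 m/s.
So the target is moving at 3.0 m/s away from the emitter.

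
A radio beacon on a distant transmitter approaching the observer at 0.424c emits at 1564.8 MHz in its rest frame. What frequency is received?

Relativistic Doppler for frequency: f' = f₀ · √((1 + β)/(1 − β)).
f' = 1564.8 × √(1.4240/0.5760) = 1564.8 × 1.57233 ≈ 2460.4 MHz.

2460.4 MHz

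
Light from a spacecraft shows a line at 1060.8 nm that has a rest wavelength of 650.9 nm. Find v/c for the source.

0.453c

λ'/λ₀ = 1.6297 > 1 (redshift), so the source is receding.
λ'/λ₀ = √((1 + β)/(1 − β)) for a receding source ⇒ β = (r² − 1)/(r² + 1) with r = λ'/λ₀.
β = (2.6561 − 1)/(2.6561 + 1) ≈ 0.453.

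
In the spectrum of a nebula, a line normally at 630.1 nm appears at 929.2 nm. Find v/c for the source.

0.370

λ'/λ₀ = 1.4747 > 1 (redshift), so the source is receding.
λ'/λ₀ = √((1 + β)/(1 − β)) for a receding source ⇒ β = (r² − 1)/(r² + 1) with r = λ'/λ₀.
β = (2.1747 − 1)/(2.1747 + 1) ≈ 0.370.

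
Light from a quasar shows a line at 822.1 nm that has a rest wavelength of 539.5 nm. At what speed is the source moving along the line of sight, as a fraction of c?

λ'/λ₀ = 1.5238 > 1 (redshift), so the source is receding.
λ'/λ₀ = √((1 + β)/(1 − β)) for a receding source ⇒ β = (r² − 1)/(r² + 1) with r = λ'/λ₀.
β = (2.3220 − 1)/(2.3220 + 1) ≈ 0.398.

0.398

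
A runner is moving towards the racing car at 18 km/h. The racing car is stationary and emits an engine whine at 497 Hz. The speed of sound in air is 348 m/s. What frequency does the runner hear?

18 km/h = 5 m/s.
Only the observer moves, toward the source, so f' = f · (v + v_o)/v.
f' = 497 × (348 + 5)/348 = 497 × 353/348 ≈ 504 Hz.

504 Hz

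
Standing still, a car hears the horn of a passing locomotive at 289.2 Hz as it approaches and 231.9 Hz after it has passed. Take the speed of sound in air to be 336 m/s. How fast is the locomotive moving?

37 m/s

f₁/f₂ = (v + v_s)/(v − v_s), so v_s = v · (f₁ − f₂)/(f₁ + f₂).
v_s = 336 × (289.2 − 231.9)/(289.2 + 231.9) = 336 × 57.3/521.1 ≈ 37 m/s.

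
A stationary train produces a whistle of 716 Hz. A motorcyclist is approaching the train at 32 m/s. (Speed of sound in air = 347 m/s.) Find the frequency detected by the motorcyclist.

782 Hz

Moving observer, stationary source: f' = f · (v + v_o)/v.
f' = 716 × (347 + 32)/347 = 716 × 379/347 ≈ 782 Hz.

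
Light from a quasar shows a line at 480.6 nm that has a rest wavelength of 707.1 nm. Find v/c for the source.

0.368c

λ'/λ₀ = 0.6797 < 1 (blueshift), so the source is approaching.
λ'/λ₀ = √((1 − β)/(1 + β)) for an approaching source ⇒ β = (1 − r²)/(1 + r²) with r = λ'/λ₀.
β = (1 − 0.4620)/(1 + 0.4620) ≈ 0.368.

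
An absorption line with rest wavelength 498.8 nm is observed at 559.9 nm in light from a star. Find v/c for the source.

0.115

λ'/λ₀ = 1.1225 > 1 (redshift), so the source is receding.
λ'/λ₀ = √((1 + β)/(1 − β)) for a receding source ⇒ β = (r² − 1)/(r² + 1) with r = λ'/λ₀.
β = (1.2600 − 1)/(1.2600 + 1) ≈ 0.115.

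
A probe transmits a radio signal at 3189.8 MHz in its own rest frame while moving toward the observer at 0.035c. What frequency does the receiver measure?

3303.5 MHz

Relativistic Doppler for frequency: f' = f₀ · √((1 + β)/(1 − β)).
f' = 3189.8 × √(1.0350/0.9650) = 3189.8 × 1.03563 ≈ 3303.5 MHz.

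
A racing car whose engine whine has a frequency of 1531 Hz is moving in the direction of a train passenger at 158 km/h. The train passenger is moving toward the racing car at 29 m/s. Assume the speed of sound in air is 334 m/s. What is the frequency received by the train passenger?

158 km/h = 43.89 m/s.
With source approaching and observer approaching, f' = f · (v + v_o)/(v − v_s).
f' = 1531 × (334 + 29)/(334 − 43.89) = 1531 × 363/290.11 ≈ 1916 Hz.

1916 Hz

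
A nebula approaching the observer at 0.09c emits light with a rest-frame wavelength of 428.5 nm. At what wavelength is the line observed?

391.5 nm

Relativistic Doppler for wavelength: λ' = λ₀ · √((1 − β)/(1 + β)).
λ' = 428.5 × √(0.9100/1.0900) = 428.5 × 0.91371 ≈ 391.5 nm.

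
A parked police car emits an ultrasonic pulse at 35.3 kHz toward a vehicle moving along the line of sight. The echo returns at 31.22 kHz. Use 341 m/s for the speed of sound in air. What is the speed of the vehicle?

20.9 m/s

Double Doppler shift off a moving reflector: f₂ = f₀ · (v + u)/(v − u) (u > 0 toward emitter).
Rearranging, u = v · (f₂ − f₀)/(f₂ + f₀) = 341 × -4.08/66.52 ≈ -20.9 m/s.
So the vehicle is moving at 20.9 m/s away from the emitter.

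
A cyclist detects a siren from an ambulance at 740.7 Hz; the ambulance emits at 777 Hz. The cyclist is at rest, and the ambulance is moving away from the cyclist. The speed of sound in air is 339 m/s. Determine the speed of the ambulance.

16.6 m/s

f' = f · v/(v + v_s) ⇒ v_s = v · |1 − f/f'|.
v_s = 339 × |1 − 777/740.7| = 339 × 0.04901 ≈ 16.6 m/s.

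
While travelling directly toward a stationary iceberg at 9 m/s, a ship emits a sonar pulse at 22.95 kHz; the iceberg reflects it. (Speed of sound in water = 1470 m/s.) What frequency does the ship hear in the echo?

23.2 kHz

The iceberg receives the sound from a moving source: f₁ = f₀ · v/(v − v_e) = 22.95 × 1470/1461 ≈ 23.1 kHz.
On the return leg the ship is a moving observer: f₂ = f₁ · (v + v_e)/v = 23.1 × 1479/1470 ≈ 23.2 kHz.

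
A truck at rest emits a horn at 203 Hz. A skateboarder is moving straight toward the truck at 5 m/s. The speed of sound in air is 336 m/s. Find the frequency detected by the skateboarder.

Only the observer moves, toward the source, so f' = f · (v + v_o)/v.
f' = 203 × (336 + 5)/336 = 203 × 341/336 ≈ 206 Hz.

206 Hz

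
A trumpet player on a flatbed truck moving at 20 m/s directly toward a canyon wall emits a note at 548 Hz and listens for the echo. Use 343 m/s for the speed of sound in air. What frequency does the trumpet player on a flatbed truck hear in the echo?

The canyon wall receives the sound from a moving source: f₁ = f₀ · v/(v − v_e) = 548 × 343/323 ≈ 582 Hz.
On the return leg the trumpet player on a flatbed truck is a moving observer: f₂ = f₁ · (v + v_e)/v = 582 × 363/343 ≈ 616 Hz.
Equivalently f₂ = f₀ · (v + v_e)/(v − v_e).

616 Hz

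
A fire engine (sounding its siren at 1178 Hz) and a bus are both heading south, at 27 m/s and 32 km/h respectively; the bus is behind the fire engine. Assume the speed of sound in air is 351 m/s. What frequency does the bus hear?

32 km/h = 8.889 m/s.
The bus is behind, so the fire engine is moving away from it while the bus is moving toward the fire engine.
With source receding and observer approaching, f' = f · (v + v_o)/(v + v_s).
f' = 1178 × (351 + 8.889)/(351 + 27) = 1178 × 359.89/378 ≈ 1122 Hz.

1122 Hz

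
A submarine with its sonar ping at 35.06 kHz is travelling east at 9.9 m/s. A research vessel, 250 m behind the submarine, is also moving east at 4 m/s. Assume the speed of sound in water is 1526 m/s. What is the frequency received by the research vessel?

The research vessel is behind, so the submarine is moving away from it while the research vessel is moving toward the submarine.
With source receding and observer approaching, f' = f · (v + v_o)/(v + v_s).
f' = 35.06 × (1526 + 4)/(1526 + 9.9) = 35.06 × 1530/1535.9 ≈ 34.9 kHz.

34.9 kHz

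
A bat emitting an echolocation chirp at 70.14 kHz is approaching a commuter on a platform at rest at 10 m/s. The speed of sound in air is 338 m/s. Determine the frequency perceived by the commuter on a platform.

With the source moving toward a stationary observer, f' = f · v/(v − v_s).
f' = 70.14 × 338/(338 − 10) = 70.14 × 338/328 ≈ 72.3 kHz.

72.3 kHz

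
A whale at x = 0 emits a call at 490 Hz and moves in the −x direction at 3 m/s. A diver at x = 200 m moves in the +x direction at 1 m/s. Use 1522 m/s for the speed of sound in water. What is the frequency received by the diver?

489 Hz

The observer lies on the +x side, so the source is heading away from the observer and the observer is heading away from the source.
General Doppler shift: f' = f · (v − v_o)/(v + v_s).
f' = 490 × (1522 − 1)/(1522 + 3) = 490 × 1521/1525 ≈ 489 Hz.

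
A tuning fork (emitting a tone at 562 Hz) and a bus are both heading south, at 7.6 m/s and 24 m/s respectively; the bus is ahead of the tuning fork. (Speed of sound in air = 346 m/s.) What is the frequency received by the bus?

The bus is ahead, so the tuning fork is moving toward it while the bus is moving away from the tuning fork.
With source approaching and observer receding, f' = f · (v − v_o)/(v − v_s).
f' = 562 × (346 − 24)/(346 − 7.6) = 562 × 322/338.4 ≈ 535 Hz.

535 Hz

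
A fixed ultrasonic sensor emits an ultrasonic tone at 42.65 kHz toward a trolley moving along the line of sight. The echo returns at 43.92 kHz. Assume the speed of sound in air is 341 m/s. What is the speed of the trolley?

5.0 m/s

Double Doppler shift off a moving reflector: f₂ = f₀ · (v + u)/(v − u) (u > 0 toward emitter).
Rearranging, u = v · (f₂ − f₀)/(f₂ + f₀) = 341 × 1.27/86.57 ≈ 5.0 m/s.
So the trolley is moving at 5.0 m/s toward the emitter.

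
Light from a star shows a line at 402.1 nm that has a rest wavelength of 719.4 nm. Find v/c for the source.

0.524

λ'/λ₀ = 0.5589 < 1 (blueshift), so the source is approaching.
λ'/λ₀ = √((1 − β)/(1 + β)) for an approaching source ⇒ β = (1 − r²)/(1 + r²) with r = λ'/λ₀.
β = (1 − 0.3124)/(1 + 0.3124) ≈ 0.524.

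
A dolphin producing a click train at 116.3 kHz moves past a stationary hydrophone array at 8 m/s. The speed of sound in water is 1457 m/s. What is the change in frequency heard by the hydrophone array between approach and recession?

Approaching: f₁ = f · v/(v − v_s) = 116.3 × 1457/1449 ≈ 116.94 kHz.
Receding: f₂ = f · v/(v + v_s) = 116.3 × 1457/1465 ≈ 115.66 kHz.
Drop: f₁ − f₂ = 2f·v·v_s/(v² − v_s²) = 2 × 116.3 × 1457 × 8/(1457² − 8²) ≈ 1.28 kHz.

1.28 kHz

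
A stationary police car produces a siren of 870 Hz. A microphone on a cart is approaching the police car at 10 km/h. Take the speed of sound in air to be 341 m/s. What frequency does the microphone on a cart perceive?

10 km/h = 2.778 m/s.
Only the observer moves, toward the source, so f' = f · (v + v_o)/v.
f' = 870 × (341 + 2.778)/341 = 870 × 343.78/341 ≈ 877 Hz.

877 Hz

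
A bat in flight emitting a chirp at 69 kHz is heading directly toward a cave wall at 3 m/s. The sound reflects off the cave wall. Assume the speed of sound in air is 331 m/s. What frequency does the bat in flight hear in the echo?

70.3 kHz

The cave wall receives the sound from a moving source: f₁ = f₀ · v/(v − v_e) = 69 × 331/328 ≈ 69.6 kHz.
On the return leg the bat in flight is a moving observer: f₂ = f₁ · (v + v_e)/v = 69.6 × 334/331 ≈ 70.3 kHz.
Equivalently f₂ = f₀ · (v + v_e)/(v − v_e).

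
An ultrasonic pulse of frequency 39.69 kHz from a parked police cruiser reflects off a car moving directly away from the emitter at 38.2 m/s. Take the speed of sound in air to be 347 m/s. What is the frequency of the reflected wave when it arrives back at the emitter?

31.8 kHz

At the car (a moving observer), f₁ = f₀ · (v − u)/v = 39.69 × 308.8/347 ≈ 35.3 kHz.
The reflection then acts as a moving source: f₂ = f₁ · v/(v + u) ≈ 31.8 kHz.
Equivalently f₂ = f₀ · (v − u)/(v + u).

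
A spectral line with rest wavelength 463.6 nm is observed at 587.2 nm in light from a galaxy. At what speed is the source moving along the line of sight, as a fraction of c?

λ'/λ₀ = 1.2666 > 1 (redshift), so the source is receding.
λ'/λ₀ = √((1 + β)/(1 − β)) for a receding source ⇒ β = (r² − 1)/(r² + 1) with r = λ'/λ₀.
β = (1.6043 − 1)/(1.6043 + 1) ≈ 0.232.

0.232c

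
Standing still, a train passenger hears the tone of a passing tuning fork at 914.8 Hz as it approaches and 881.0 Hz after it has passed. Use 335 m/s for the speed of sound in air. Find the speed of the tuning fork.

6.3 m/s

f₁/f₂ = (v + v_s)/(v − v_s), so v_s = v · (f₁ − f₂)/(f₁ + f₂).
v_s = 335 × (914.8 − 881.0)/(914.8 + 881.0) = 335 × 33.8/1795.8 ≈ 6.3 m/s.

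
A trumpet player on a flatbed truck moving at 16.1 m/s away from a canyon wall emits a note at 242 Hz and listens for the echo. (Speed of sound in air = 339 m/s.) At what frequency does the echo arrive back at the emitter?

220 Hz

The canyon wall receives the sound from a moving source: f₁ = f₀ · v/(v + v_e) = 242 × 339/355.1 ≈ 231 Hz.
On the return leg the trumpet player on a flatbed truck is a moving observer: f₂ = f₁ · (v − v_e)/v = 231 × 322.9/339 ≈ 220 Hz.
Equivalently f₂ = f₀ · (v − v_e)/(v + v_e).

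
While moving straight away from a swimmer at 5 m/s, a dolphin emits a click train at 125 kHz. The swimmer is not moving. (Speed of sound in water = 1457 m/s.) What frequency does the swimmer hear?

Moving source, stationary observer: f' = f · v/(v + v_s) since the source is receding.
f' = 125 × 1457/(1457 + 5) = 125 × 1457/1462 ≈ 124.6 kHz.

124.6 kHz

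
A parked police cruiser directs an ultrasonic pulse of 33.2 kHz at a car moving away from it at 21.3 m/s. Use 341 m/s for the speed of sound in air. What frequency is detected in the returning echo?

At the car (a moving observer), f₁ = f₀ · (v − u)/v = 33.2 × 319.7/341 ≈ 31.1 kHz.
On reflection it acts as a source moving away from the stationary detector: f₂ = f₁ · v/(v + u) = 31.1 × 341/362.3 ≈ 29.3 kHz.

29.3 kHz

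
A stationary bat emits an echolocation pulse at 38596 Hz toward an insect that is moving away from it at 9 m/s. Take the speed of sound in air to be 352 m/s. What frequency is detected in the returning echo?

36672 Hz

At the insect (a moving observer), f₁ = f₀ · (v − u)/v = 38596 × 343/352 ≈ 37609 Hz.
The reflection then acts as a moving source: f₂ = f₁ · v/(v + u) ≈ 36672 Hz.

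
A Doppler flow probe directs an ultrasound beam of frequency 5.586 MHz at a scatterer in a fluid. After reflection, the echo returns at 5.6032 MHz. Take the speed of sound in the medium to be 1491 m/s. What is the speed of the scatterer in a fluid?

2.29 m/s

Double Doppler shift off a moving reflector: f₂ = f₀ · (v + u)/(v − u) (u > 0 toward emitter).
Rearranging, u = v · (f₂ − f₀)/(f₂ + f₀) = 1491 × 0.0172/11.1892 ≈ 2.29 m/s.
So the scatterer in a fluid is moving at 2.29 m/s toward the emitter.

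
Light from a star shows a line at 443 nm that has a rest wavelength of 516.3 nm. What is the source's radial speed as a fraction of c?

0.152

λ'/λ₀ = 0.8580 < 1 (blueshift), so the source is approaching.
λ'/λ₀ = √((1 − β)/(1 + β)) for an approaching source ⇒ β = (1 − r²)/(1 + r²) with r = λ'/λ₀.
β = (1 − 0.7362)/(1 + 0.7362) ≈ 0.152.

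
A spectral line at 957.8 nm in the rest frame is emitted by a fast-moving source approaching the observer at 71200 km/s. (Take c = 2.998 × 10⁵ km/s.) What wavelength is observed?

751.8 nm

β = v/c = 71200/299800 = 0.2375.
Relativistic Doppler for wavelength: λ' = λ₀ · √((1 − β)/(1 + β)).
λ' = 957.8 × √(0.7625/1.2375) = 957.8 × 0.78497 ≈ 751.8 nm.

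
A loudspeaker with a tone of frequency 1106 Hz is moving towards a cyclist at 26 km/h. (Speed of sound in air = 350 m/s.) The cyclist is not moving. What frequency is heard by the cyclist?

1129 Hz

26 km/h = 7.222 m/s.
Moving source, stationary observer: f' = f · v/(v − v_s) since the source is approaching.
f' = 1106 × 350/(350 − 7.222) = 1106 × 350/342.8 ≈ 1129 Hz.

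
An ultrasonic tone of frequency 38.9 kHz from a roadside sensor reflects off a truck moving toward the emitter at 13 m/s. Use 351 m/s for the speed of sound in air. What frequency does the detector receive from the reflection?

The truck first receives the wave as a moving observer: f₁ = f₀ · (v + u)/v = 38.9 × (351 + 13)/351 ≈ 40.3 kHz.
The reflection then acts as a moving source: f₂ = f₁ · v/(v − u) ≈ 41.9 kHz.
Equivalently f₂ = f₀ · (v + u)/(v − u).

41.9 kHz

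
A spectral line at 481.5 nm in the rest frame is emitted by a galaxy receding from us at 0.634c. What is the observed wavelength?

Relativistic Doppler for wavelength: λ' = λ₀ · √((1 + β)/(1 − β)).
λ' = 481.5 × √(1.6340/0.3660) = 481.5 × 2.11293 ≈ 1017.4 nm.

1017.4 nm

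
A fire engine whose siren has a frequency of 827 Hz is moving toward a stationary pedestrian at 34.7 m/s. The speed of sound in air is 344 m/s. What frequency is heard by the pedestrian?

920 Hz

With the source moving toward a stationary observer, f' = f · v/(v − v_s).
f' = 827 × 344/(344 − 34.7) = 827 × 344/309.3 ≈ 920 Hz.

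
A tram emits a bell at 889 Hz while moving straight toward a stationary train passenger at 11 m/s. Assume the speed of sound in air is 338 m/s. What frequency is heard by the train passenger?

With the source moving toward a stationary observer, f' = f · v/(v − v_s).
f' = 889 × 338/(338 − 11) = 889 × 338/327 ≈ 919 Hz.

919 Hz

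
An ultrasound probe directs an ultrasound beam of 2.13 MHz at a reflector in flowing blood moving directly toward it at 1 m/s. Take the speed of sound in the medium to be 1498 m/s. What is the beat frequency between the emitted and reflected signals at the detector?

2846 Hz

The reflector in flowing blood first receives the wave as a moving observer: f₁ = f₀ · (v + u)/v = 2.13 × (1498 + 1)/1498 ≈ 2.13142 MHz.
On reflection it acts as a source moving toward the stationary detector: f₂ = f₁ · v/(v − u) = 2.13142 × 1498/1497 ≈ 2.13285 MHz.
Equivalently f₂ = f₀ · (v + u)/(v − u).
Beat frequency (with f₀ = 2130000 Hz): |f₂ − f₀| = 2u·f₀/(v − u) = 2 × 1 × 2130000/1497 ≈ 2846 Hz.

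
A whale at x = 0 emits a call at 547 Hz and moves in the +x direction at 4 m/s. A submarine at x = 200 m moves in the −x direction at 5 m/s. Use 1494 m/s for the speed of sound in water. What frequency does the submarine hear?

The observer lies on the +x side, so the source is heading toward the observer and the observer is heading toward the source.
Both move, so f' = f · (v + v_o)/(v − v_s).
f' = 547 × (1494 + 5)/(1494 − 4) = 547 × 1499/1490 ≈ 550 Hz.

550 Hz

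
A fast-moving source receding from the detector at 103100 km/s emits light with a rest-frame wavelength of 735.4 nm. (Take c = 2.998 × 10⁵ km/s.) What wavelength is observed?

1052.5 nm

β = v/c = 103100/299800 = 0.3439.
Relativistic Doppler for wavelength: λ' = λ₀ · √((1 + β)/(1 − β)).
λ' = 735.4 × √(1.3439/0.6561) = 735.4 × 1.43119 ≈ 1052.5 nm.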